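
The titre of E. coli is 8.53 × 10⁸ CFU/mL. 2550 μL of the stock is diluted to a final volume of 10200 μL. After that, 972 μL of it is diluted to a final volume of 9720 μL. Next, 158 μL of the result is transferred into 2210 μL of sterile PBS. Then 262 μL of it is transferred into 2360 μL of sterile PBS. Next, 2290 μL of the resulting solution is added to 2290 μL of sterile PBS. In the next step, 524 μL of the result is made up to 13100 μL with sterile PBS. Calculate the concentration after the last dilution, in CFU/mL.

Overall dilution factor = 4 × 10 × 14.99 × 10.01 × 2 × 25 = 3.00 × 10⁵.
8.53 × 10⁸ CFU/mL / 3.00 × 10⁵ = 2840 CFU/mL.

2840 CFU/mL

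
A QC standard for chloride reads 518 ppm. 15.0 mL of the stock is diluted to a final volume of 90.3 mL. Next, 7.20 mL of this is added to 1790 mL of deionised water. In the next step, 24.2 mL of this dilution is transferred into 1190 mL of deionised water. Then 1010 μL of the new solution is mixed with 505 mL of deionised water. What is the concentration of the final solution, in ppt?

13.7 ppt

Overall dilution factor = 6.020 × 249.6 × 50.17 × 501 = 3.78 × 10⁷.
518 ppm / 3.78 × 10⁷ = 1.37 × 10⁻⁵ ppm = 13.7 ppt.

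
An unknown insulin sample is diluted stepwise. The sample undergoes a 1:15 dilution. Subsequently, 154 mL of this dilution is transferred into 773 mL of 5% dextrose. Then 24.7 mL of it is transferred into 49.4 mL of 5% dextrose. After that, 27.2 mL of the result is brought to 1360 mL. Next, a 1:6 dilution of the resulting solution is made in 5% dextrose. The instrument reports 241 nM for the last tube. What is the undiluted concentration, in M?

Overall dilution factor = 15 × 6.019 × 3 × 50 × 6 = 8.13 × 10⁴.
Original = 241 nM × 8.13 × 10⁴ = 1.96 × 10⁷ nM = 0.0196 M.

0.0196 M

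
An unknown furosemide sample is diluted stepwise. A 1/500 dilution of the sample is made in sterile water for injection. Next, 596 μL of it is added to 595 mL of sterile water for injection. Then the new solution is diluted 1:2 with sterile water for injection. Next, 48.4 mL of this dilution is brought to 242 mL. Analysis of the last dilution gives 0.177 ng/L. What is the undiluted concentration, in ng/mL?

Overall dilution factor = 500 × 999.3 × 2 × 5 = 5.00 × 10⁶.
Original = 0.177 ng/L × 5.00 × 10⁶ = 8.84 × 10⁵ ng/L = 884 ng/mL.

884 ng/mL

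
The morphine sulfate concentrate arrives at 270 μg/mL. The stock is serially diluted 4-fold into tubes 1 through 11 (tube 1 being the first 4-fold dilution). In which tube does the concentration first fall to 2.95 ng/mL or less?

tube 9

Tube n has concentration 270 μg/mL / 4ⁿ.
Need 4ⁿ ≥ 270 μg/mL / 2.95 ng/mL = 9.15 × 10⁴, so n ≥ 8.24.
First such tube: n = 9.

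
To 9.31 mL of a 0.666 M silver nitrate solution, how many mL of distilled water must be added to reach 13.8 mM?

440 mL

13.8 mM = 0.0138 M.
V₂ = C₁V₁/C₂ = 0.666 × 9.31 / 0.0138 = 449 mL.
Diluent to add = V₂ − V₁ = 449 − 9.31 = 440 mL.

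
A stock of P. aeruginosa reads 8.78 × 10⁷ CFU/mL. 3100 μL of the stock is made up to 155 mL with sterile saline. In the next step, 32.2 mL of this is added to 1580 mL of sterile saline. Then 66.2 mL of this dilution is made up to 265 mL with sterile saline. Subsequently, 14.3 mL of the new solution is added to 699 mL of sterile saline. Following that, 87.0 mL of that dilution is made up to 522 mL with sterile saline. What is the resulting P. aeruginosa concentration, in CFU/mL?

Overall dilution factor = 50 × 50.07 × 4.003 × 49.88 × 6 = 3.00 × 10⁶.
8.78 × 10⁷ CFU/mL / 3.00 × 10⁶ = 29.3 CFU/mL.

29.3 CFU/mL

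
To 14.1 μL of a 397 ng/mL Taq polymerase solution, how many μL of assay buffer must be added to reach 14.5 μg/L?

372 μL

14.5 μg/L = 14.5 ng/mL.
V₂ = C₁V₁/C₂ = 397 × 14.1 / 14.5 = 386 μL.
Diluent to add = V₂ − V₁ = 386 − 14.1 = 372 μL.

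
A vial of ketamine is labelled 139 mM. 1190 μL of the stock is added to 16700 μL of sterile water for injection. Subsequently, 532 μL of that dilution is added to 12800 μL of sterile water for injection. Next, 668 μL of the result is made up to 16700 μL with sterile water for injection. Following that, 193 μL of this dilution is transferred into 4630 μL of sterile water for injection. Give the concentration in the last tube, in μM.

0.591 μM

Overall dilution factor = 15.03 × 25.06 × 25 × 24.99 = 2.35 × 10⁵.
139 mM / 2.35 × 10⁵ = 5.91 × 10⁻⁴ mM = 0.591 μM.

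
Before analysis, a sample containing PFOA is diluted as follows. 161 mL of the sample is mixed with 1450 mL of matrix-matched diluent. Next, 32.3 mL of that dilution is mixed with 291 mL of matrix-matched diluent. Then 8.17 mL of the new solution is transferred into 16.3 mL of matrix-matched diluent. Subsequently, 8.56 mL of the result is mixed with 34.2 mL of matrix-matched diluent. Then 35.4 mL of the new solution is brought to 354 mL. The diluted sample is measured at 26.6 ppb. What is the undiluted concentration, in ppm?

399 ppm

Overall dilution factor = 10.01 × 10.01 × 2.995 × 4.995 × 10 = 1.50 × 10⁴.
Original = 26.6 ppb × 1.50 × 10⁴ = 3.99 × 10⁵ ppb = 399 ppm.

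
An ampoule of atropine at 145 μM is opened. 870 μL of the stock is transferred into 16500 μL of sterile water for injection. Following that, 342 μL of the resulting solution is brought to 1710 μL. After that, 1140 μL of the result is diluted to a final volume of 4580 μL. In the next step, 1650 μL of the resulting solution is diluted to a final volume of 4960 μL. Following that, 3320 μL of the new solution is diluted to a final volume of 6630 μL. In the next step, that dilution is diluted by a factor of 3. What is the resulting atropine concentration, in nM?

20.1 nM

Overall dilution factor = 19.97 × 5 × 4.018 × 3.006 × 1.997 × 3 = 7223.
145 μM / 7223 = 0.0201 μM = 20.1 nM.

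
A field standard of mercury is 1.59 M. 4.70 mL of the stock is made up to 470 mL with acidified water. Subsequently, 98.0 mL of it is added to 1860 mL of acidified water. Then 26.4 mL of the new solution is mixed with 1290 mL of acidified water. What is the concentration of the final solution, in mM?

0.0160 mM

Overall dilution factor = 100 × 19.98 × 49.86 = 9.96 × 10⁴.
1.59 M / 9.96 × 10⁴ = 1.60 × 10⁻⁵ M = 0.0160 mM.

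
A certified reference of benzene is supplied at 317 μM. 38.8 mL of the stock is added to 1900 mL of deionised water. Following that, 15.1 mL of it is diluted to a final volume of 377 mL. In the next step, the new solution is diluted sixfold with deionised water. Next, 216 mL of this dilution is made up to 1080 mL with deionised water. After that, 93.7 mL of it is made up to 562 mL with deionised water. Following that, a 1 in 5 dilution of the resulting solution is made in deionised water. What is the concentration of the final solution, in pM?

Overall dilution factor = 49.97 × 24.97 × 6 × 5 × 5.998 × 5 = 1.12 × 10⁶.
317 μM / 1.12 × 10⁶ = 2.82 × 10⁻⁴ μM = 282 pM.

282 pM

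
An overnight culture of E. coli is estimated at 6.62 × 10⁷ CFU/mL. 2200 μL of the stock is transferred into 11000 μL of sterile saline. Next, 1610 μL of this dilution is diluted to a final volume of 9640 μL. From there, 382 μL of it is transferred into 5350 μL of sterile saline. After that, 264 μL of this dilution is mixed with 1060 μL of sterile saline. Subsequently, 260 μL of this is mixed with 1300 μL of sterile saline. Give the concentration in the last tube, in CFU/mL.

Overall dilution factor = 6 × 5.988 × 15.01 × 5.015 × 6 = 1.62 × 10⁴.
6.62 × 10⁷ CFU/mL / 1.62 × 10⁴ = 4080 CFU/mL.

4080 CFU/mL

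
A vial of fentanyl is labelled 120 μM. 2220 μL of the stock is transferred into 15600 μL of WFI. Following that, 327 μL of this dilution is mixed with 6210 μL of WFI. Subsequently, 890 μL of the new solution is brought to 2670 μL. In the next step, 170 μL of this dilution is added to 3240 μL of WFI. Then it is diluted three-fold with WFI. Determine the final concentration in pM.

Overall dilution factor = 8.027 × 19.99 × 3 × 20.06 × 3 = 2.90 × 10⁴.
120 μM / 2.90 × 10⁴ = 4.14 × 10⁻³ μM = 4140 pM.

4140 pM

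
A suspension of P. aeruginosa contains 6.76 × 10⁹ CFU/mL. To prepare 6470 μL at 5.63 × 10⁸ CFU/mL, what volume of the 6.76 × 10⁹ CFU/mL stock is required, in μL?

V₁ = C₂V₂/C₁ = 5.63 × 10⁸ × 6470 / 6.76 × 10⁹ = 539 μL.

539 μL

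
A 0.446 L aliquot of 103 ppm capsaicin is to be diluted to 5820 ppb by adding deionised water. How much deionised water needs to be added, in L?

5820 ppb = 5.82 ppm.
V₂ = C₁V₁/C₂ = 103 × 0.446 / 5.82 = 7.89 L.
Diluent to add = V₂ − V₁ = 7.89 − 0.446 = 7.45 L.

7.45 L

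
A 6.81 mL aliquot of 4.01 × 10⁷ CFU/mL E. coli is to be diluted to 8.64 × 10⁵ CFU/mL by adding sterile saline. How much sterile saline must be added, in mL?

V₂ = C₁V₁/C₂ = 4.01 × 10⁷ × 6.81 / 8.64 × 10⁵ = 316 mL.
Diluent to add = V₂ − V₁ = 316 − 6.81 = 309 mL.

309 mL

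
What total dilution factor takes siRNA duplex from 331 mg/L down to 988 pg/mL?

3.35 × 10⁵

Factor = C₀/C_target = 331 mg/L / 988 pg/mL = 3.35 × 10⁵.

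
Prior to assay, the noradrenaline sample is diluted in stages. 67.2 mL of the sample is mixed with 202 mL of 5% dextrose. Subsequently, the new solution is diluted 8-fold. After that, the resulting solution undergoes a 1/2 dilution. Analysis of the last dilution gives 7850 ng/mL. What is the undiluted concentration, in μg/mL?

503 μg/mL

Overall dilution factor = 4.006 × 8 × 2 = 64.1.
Original = 7850 ng/mL × 64.1 = 5.03 × 10⁵ ng/mL = 503 μg/mL.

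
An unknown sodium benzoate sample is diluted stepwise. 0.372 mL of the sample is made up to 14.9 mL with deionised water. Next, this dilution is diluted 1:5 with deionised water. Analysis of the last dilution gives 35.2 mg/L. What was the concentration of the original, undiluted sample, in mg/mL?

Overall dilution factor = 40.05 × 5 = 200.
Original = 35.2 mg/L × 200 = 7049 mg/L = 7.05 mg/mL.

7.05 mg/mL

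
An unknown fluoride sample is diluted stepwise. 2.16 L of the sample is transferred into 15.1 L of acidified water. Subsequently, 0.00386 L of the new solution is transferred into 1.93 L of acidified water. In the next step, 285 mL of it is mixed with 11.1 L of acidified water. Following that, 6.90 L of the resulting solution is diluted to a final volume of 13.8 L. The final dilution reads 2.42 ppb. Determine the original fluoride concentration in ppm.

Overall dilution factor = 7.991 × 501 × 39.95 × 2 = 3.20 × 10⁵.
Original = 2.42 ppb × 3.20 × 10⁵ = 7.74 × 10⁵ ppb = 774 ppm.

774 ppm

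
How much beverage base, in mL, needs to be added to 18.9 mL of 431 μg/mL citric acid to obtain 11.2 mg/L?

11.2 mg/L = 11.2 μg/mL.
V₂ = C₁V₁/C₂ = 431 × 18.9 / 11.2 = 727 mL.
Diluent to add = V₂ − V₁ = 727 − 18.9 = 708 mL.

708 mL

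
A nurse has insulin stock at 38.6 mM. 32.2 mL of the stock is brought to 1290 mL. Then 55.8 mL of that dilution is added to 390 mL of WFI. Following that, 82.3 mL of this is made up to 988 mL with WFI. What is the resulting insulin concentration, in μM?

Overall dilution factor = 40.06 × 7.989 × 12.00 = 3842.
38.6 mM / 3842 = 0.0100 mM = 10.0 μM.

10.0 μM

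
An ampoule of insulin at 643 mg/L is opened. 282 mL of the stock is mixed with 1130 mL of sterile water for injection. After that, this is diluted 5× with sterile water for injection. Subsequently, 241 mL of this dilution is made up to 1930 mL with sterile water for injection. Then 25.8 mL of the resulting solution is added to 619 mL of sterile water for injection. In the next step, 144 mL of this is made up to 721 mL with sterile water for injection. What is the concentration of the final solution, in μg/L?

25.6 μg/L

Overall dilution factor = 5.007 × 5 × 8.008 × 24.99 × 5.007 = 2.51 × 10⁴.
643 mg/L / 2.51 × 10⁴ = 0.0256 mg/L = 25.6 μg/L.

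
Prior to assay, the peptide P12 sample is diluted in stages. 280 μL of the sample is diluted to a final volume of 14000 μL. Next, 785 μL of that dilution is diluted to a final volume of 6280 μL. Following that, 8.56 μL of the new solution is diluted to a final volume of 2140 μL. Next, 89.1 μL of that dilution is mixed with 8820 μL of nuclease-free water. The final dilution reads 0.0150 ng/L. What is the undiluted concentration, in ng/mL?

Overall dilution factor = 50 × 8 × 250 × 99.99 = 10.00 × 10⁶.
Original = 0.0150 ng/L × 10.00 × 10⁶ = 1.50 × 10⁵ ng/L = 150 ng/mL.

150 ng/mL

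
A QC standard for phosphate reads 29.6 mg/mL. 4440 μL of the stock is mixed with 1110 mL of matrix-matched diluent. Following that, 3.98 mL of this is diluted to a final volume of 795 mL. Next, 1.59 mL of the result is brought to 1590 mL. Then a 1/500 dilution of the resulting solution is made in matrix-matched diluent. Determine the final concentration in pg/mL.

1.18 pg/mL

Overall dilution factor = 251 × 199.7 × 1000 × 500 = 2.51 × 10¹⁰.
29.6 mg/mL / 2.51 × 10¹⁰ = 1.18 × 10⁻⁹ mg/mL = 1.18 pg/mL.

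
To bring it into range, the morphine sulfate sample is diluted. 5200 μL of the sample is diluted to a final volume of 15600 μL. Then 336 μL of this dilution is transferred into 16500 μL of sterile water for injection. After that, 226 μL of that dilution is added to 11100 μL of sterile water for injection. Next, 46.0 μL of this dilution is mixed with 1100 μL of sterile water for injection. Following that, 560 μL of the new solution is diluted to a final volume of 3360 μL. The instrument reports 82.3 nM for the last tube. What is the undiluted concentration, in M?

0.0927 M

Overall dilution factor = 3 × 50.11 × 50.12 × 24.91 × 6 = 1.13 × 10⁶.
Original = 82.3 nM × 1.13 × 10⁶ = 9.27 × 10⁷ nM = 0.0927 M.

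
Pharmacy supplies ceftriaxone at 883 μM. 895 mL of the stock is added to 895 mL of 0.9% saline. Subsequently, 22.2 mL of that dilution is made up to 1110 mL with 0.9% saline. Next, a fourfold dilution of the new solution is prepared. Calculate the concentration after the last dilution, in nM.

Overall dilution factor = 2 × 50 × 4 = 400.
883 μM / 400 = 2.21 μM = 2210 nM.

2210 nM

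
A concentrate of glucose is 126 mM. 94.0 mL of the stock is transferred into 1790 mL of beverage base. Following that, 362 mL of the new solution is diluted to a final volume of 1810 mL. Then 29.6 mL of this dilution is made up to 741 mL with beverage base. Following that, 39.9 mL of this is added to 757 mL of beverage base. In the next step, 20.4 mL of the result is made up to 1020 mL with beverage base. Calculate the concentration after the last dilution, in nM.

Overall dilution factor = 20.04 × 5 × 25.03 × 19.97 × 50 = 2.51 × 10⁶.
126 mM / 2.51 × 10⁶ = 5.03 × 10⁻⁵ mM = 50.3 nM.

50.3 nM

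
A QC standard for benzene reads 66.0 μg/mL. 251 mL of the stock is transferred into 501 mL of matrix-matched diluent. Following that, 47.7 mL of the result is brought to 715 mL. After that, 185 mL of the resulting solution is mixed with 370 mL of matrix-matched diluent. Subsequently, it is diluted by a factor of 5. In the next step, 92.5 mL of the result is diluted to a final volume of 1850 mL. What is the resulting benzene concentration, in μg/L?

4.90 μg/L

Overall dilution factor = 2.996 × 14.99 × 3 × 5 × 20 = 1.35 × 10⁴.
66.0 μg/mL / 1.35 × 10⁴ = 4.90 × 10⁻³ μg/mL = 4.90 μg/L.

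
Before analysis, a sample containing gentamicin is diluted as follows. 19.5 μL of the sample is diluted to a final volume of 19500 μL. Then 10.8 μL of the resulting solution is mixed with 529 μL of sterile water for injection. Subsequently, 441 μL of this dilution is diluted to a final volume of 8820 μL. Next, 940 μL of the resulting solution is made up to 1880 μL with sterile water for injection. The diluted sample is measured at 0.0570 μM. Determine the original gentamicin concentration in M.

0.114 M

Overall dilution factor = 1000 × 49.98 × 20 × 2 = 2.00 × 10⁶.
Original = 0.0570 μM × 2.00 × 10⁶ = 1.14 × 10⁵ μM = 0.114 M.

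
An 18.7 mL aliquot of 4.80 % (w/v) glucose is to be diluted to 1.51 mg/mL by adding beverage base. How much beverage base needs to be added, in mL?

576 mL

1.51 mg/mL = 0.151 % (w/v).
V₂ = C₁V₁/C₂ = 4.80 × 18.7 / 0.151 = 594 mL.
Diluent to add = V₂ − V₁ = 594 − 18.7 = 576 mL.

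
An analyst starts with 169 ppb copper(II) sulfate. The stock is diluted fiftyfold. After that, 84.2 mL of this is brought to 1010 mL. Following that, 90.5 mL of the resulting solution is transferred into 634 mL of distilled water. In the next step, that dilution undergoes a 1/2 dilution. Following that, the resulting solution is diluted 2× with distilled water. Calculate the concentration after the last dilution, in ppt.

8.80 ppt

Overall dilution factor = 50 × 12.00 × 8.006 × 2 × 2 = 1.92 × 10⁴.
169 ppb / 1.92 × 10⁴ = 8.80 × 10⁻³ ppb = 8.80 ppt.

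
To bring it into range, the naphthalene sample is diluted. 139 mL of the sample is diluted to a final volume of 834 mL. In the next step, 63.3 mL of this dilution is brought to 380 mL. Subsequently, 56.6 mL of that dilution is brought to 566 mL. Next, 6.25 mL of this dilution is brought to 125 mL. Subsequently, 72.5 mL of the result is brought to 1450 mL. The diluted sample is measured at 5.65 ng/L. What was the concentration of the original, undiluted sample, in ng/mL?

814 ng/mL

Overall dilution factor = 6 × 6.003 × 10 × 20 × 20 = 1.44 × 10⁵.
Original = 5.65 ng/L × 1.44 × 10⁵ = 8.14 × 10⁵ ng/L = 814 ng/mL.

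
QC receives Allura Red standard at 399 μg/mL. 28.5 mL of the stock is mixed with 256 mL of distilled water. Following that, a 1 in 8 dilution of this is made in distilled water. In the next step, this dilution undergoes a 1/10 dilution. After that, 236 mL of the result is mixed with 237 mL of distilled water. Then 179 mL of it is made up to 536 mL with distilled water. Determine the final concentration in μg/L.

Overall dilution factor = 9.982 × 8 × 10 × 2.004 × 2.994 = 4793.
399 μg/mL / 4793 = 0.0833 μg/mL = 83.3 μg/L.

83.3 μg/L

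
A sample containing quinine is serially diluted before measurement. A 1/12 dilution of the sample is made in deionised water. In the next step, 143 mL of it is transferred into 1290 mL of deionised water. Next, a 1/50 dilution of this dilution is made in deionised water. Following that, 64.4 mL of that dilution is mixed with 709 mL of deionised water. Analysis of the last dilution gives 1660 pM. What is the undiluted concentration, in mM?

Overall dilution factor = 12 × 10.02 × 50 × 12.01 = 7.22 × 10⁴.
Original = 1660 pM × 7.22 × 10⁴ = 1.20 × 10⁸ pM = 0.120 mM.

0.120 mM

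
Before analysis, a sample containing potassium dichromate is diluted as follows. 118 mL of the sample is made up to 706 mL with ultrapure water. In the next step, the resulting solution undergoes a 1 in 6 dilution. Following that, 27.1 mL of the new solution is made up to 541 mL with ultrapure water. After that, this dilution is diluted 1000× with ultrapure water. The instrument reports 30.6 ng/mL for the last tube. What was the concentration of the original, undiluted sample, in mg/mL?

Overall dilution factor = 5.983 × 6 × 19.96 × 1000 = 7.17 × 10⁵.
Original = 30.6 ng/mL × 7.17 × 10⁵ = 2.19 × 10⁷ ng/mL = 21.9 mg/mL.

21.9 mg/mL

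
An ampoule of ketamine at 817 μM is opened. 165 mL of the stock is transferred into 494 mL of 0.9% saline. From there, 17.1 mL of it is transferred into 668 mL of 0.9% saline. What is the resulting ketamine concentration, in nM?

5110 nM

Overall dilution factor = 3.994 × 40.06 = 160.
817 μM / 160 = 5.11 μM = 5110 nM.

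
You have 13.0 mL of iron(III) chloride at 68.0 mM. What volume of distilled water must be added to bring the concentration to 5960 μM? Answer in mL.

5960 μM = 5.96 mM.
V₂ = C₁V₁/C₂ = 68.0 × 13.0 / 5.96 = 148 mL.
Diluent to add = V₂ − V₁ = 148 − 13.0 = 135 mL.

135 mL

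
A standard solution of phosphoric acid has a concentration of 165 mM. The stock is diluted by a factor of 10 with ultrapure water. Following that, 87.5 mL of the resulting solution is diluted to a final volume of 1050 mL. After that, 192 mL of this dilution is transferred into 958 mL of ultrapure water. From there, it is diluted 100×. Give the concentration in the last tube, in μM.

2.30 μM

Overall dilution factor = 10 × 12 × 5.990 × 100 = 7.19 × 10⁴.
165 mM / 7.19 × 10⁴ = 2.30 × 10⁻³ mM = 2.30 μM.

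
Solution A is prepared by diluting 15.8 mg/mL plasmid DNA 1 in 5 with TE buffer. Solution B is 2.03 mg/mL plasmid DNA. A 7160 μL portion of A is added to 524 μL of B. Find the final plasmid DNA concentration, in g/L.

3.08 g/L

C_A = 15.8 mg/mL / 5 = 3.16 mg/mL.
C_mix = (C_A·V_A + C_B·V_B)/(V_A + V_B) = (3.16×7160 + 2.03×524) / 7684 = 3.08 mg/mL = 3.08 g/L.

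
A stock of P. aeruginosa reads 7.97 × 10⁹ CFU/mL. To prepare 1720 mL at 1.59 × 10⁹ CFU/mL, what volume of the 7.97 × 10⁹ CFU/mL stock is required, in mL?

V₁ = C₂V₂/C₁ = 1.59 × 10⁹ × 1720 / 7.97 × 10⁹ = 343 mL.

343 mL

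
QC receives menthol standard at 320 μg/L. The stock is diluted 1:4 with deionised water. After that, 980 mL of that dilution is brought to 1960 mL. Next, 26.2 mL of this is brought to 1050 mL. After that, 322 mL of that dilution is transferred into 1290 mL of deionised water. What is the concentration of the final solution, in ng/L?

199 ng/L

Overall dilution factor = 4 × 2 × 40.08 × 5.006 = 1605.
320 μg/L / 1605 = 0.199 μg/L = 199 ng/L.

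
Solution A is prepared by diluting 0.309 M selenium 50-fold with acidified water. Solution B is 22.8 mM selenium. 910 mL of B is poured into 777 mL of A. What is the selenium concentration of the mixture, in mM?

15.1 mM

C_A = 0.309 M / 50 = 6.18 × 10⁻³ M.
C_B = 22.8 mM = 0.0228 M.
C_mix = (C_A·V_A + C_B·V_B)/(V_A + V_B) = (6.18 × 10⁻³×777 + 0.0228×910) / 1687 = 0.0151 M = 15.1 mM.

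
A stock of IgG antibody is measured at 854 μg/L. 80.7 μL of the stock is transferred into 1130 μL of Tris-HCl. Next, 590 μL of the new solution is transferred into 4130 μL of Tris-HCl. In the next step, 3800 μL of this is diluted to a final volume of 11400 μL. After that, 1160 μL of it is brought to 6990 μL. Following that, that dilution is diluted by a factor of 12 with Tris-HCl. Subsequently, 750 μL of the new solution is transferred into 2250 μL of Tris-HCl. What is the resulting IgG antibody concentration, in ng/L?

8.20 ng/L

Overall dilution factor = 15.00 × 8 × 3 × 6.026 × 12 × 4 = 1.04 × 10⁵.
854 μg/L / 1.04 × 10⁵ = 8.20 × 10⁻³ μg/L = 8.20 ng/L.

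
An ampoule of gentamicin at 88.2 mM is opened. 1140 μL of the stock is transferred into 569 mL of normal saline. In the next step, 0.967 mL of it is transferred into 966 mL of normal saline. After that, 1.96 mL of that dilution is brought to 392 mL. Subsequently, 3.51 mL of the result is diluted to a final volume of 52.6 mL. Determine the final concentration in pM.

Overall dilution factor = 500.1 × 1000.0 × 200 × 14.99 = 1.50 × 10⁹.
88.2 mM / 1.50 × 10⁹ = 5.88 × 10⁻⁸ mM = 58.8 pM.

58.8 pM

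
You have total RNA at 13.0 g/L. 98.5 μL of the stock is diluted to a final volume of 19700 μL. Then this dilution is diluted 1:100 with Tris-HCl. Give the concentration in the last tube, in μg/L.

Overall dilution factor = 200 × 100 = 2.00 × 10⁴.
13.0 g/L / 2.00 × 10⁴ = 6.50 × 10⁻⁴ g/L = 650 μg/L.

650 μg/L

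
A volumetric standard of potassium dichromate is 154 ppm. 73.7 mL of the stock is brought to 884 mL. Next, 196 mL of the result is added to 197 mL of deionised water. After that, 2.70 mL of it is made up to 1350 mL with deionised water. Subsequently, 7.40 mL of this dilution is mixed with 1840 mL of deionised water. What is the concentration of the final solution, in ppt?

51.3 ppt

Overall dilution factor = 11.99 × 2.005 × 500 × 249.6 = 3.00 × 10⁶.
154 ppm / 3.00 × 10⁶ = 5.13 × 10⁻⁵ ppm = 51.3 ppt.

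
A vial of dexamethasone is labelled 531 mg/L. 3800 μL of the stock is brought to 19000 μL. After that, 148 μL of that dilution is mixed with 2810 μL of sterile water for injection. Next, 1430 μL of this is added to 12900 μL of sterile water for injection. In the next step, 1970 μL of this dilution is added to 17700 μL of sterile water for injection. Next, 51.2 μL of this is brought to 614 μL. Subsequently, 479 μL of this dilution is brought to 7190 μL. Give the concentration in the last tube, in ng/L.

Overall dilution factor = 5 × 19.99 × 10.02 × 9.985 × 11.99 × 15.01 = 1.80 × 10⁶.
531 mg/L / 1.80 × 10⁶ = 2.95 × 10⁻⁴ mg/L = 295 ng/L.

295 ng/L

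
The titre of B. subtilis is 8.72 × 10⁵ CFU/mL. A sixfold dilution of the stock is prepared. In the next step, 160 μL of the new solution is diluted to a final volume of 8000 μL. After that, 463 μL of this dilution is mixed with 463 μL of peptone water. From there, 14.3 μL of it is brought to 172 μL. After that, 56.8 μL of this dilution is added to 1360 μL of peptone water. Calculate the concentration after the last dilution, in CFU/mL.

Overall dilution factor = 6 × 50 × 2 × 12.03 × 24.94 = 1.80 × 10⁵.
8.72 × 10⁵ CFU/mL / 1.80 × 10⁵ = 4.84 CFU/mL.

4.84 CFU/mL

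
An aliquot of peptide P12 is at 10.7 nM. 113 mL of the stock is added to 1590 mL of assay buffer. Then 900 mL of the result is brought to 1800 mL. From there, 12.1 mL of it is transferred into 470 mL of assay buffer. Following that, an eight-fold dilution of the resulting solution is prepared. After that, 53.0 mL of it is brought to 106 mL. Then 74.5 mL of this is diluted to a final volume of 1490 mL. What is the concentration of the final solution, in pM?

0.0278 pM

Overall dilution factor = 15.07 × 2 × 39.84 × 8 × 2 × 20 = 3.84 × 10⁵.
10.7 nM / 3.84 × 10⁵ = 2.78 × 10⁻⁵ nM = 0.0278 pM.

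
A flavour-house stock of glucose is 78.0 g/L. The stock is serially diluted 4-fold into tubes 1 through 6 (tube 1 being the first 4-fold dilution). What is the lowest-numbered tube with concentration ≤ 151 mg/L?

Tube n has concentration 78.0 g/L / 4ⁿ.
Need 4ⁿ ≥ 78.0 g/L / 151 mg/L = 517, so n ≥ 4.51.
First such tube: n = 5.

tube 5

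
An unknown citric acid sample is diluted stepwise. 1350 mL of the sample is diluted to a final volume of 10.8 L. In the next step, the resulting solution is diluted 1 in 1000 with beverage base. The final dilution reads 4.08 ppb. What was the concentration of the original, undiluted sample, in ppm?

32.6 ppm

Overall dilution factor = 8 × 1000 = 8000.
Original = 4.08 ppb × 8000 = 3.26 × 10⁴ ppb = 32.6 ppm.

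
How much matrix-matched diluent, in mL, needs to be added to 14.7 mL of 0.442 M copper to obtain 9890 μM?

642 mL

9890 μM = 9.89 × 10⁻³ M.
V₂ = C₁V₁/C₂ = 0.442 × 14.7 / 9.89 × 10⁻³ = 657 mL.
Diluent to add = V₂ − V₁ = 657 − 14.7 = 642 mL.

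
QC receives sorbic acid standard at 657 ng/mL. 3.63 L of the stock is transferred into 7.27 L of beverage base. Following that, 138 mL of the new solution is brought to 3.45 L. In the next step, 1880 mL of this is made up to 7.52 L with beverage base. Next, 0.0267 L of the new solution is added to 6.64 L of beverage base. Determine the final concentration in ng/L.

8.76 ng/L

Overall dilution factor = 3.003 × 25 × 4 × 249.7 = 7.50 × 10⁴.
657 ng/mL / 7.50 × 10⁴ = 8.76 × 10⁻³ ng/mL = 8.76 ng/L.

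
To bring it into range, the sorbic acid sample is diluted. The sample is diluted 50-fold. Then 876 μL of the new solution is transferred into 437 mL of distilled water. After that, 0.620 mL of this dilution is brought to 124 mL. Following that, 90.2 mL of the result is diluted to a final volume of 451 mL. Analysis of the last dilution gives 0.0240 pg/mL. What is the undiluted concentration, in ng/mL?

600 ng/mL

Overall dilution factor = 50 × 499.9 × 200 × 5 = 2.50 × 10⁷.
Original = 0.0240 pg/mL × 2.50 × 10⁷ = 6.00 × 10⁵ pg/mL = 600 ng/mL.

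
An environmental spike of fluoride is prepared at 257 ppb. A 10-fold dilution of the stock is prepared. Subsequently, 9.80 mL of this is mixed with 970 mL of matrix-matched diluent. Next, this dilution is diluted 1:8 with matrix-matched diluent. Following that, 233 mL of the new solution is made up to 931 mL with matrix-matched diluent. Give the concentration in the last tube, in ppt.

8.04 ppt

Overall dilution factor = 10 × 99.98 × 8 × 3.996 = 3.20 × 10⁴.
257 ppb / 3.20 × 10⁴ = 8.04 × 10⁻³ ppb = 8.04 ppt.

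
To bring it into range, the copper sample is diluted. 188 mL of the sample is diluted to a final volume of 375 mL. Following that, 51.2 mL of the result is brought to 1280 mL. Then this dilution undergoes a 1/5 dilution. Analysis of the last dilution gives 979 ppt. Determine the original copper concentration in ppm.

Overall dilution factor = 1.995 × 25 × 5 = 249.
Original = 979 ppt × 249 = 2.44 × 10⁵ ppt = 0.244 ppm.

0.244 ppm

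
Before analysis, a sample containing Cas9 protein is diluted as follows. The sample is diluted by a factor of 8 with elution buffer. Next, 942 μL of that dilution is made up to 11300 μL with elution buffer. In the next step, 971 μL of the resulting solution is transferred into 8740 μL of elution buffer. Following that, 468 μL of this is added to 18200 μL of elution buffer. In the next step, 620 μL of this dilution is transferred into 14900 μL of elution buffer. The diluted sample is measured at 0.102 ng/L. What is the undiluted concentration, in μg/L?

Overall dilution factor = 8 × 12.00 × 10.00 × 39.89 × 25.03 = 9.58 × 10⁵.
Original = 0.102 ng/L × 9.58 × 10⁵ = 9.77 × 10⁴ ng/L = 97.7 μg/L.

97.7 μg/L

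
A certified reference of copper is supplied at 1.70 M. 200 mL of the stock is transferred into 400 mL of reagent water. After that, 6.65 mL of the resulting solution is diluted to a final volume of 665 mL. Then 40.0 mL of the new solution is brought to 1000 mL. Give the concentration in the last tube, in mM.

0.227 mM

Overall dilution factor = 3 × 100 × 25 = 7500.
1.70 M / 7500 = 2.27 × 10⁻⁴ M = 0.227 mM.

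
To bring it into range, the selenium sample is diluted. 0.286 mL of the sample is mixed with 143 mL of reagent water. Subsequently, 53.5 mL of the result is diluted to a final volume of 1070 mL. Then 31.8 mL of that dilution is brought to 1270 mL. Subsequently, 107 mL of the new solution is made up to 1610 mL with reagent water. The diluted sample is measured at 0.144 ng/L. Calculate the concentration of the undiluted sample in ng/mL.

867 ng/mL

Overall dilution factor = 501 × 20 × 39.94 × 15.05 = 6.02 × 10⁶.
Original = 0.144 ng/L × 6.02 × 10⁶ = 8.67 × 10⁵ ng/L = 867 ng/mL.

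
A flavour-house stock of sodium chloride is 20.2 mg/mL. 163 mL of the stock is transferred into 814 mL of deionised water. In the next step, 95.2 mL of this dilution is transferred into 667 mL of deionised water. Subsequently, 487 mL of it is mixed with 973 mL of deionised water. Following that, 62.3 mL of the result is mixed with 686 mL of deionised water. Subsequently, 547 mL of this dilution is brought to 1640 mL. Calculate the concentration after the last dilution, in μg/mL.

Overall dilution factor = 5.994 × 8.006 × 2.998 × 12.01 × 2.998 = 5181.
20.2 mg/mL / 5181 = 3.90 × 10⁻³ mg/mL = 3.90 μg/mL.

3.90 μg/mL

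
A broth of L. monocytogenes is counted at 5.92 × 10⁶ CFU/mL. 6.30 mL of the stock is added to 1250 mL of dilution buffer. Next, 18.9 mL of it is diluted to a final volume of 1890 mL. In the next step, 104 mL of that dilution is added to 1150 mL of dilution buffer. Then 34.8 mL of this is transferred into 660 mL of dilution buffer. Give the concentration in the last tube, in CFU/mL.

Overall dilution factor = 199.4 × 100 × 12.06 × 19.97 = 4.80 × 10⁶.
5.92 × 10⁶ CFU/mL / 4.80 × 10⁶ = 1.23 CFU/mL.

1.23 CFU/mL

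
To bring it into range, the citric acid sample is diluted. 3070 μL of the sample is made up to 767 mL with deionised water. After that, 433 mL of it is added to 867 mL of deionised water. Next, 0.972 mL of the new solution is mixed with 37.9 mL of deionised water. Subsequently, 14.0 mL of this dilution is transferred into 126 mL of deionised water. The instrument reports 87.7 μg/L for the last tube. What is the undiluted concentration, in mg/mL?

Overall dilution factor = 249.8 × 3.002 × 39.99 × 10 = 3.00 × 10⁵.
Original = 87.7 μg/L × 3.00 × 10⁵ = 2.63 × 10⁷ μg/L = 26.3 mg/mL.

26.3 mg/mL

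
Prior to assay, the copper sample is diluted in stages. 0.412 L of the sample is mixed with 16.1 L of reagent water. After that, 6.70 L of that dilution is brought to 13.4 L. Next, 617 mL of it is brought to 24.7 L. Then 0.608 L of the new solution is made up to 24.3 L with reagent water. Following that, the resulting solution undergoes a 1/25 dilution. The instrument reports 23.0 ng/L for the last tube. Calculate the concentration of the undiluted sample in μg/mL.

Overall dilution factor = 40.08 × 2 × 40.03 × 39.97 × 25 = 3.21 × 10⁶.
Original = 23.0 ng/L × 3.21 × 10⁶ = 7.37 × 10⁷ ng/L = 73.7 μg/mL.

73.7 μg/mL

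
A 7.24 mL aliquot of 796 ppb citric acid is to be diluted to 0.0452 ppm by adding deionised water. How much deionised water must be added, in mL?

0.0452 ppm = 45.2 ppb.
V₂ = C₁V₁/C₂ = 796 × 7.24 / 45.2 = 128 mL.
Diluent to add = V₂ − V₁ = 128 − 7.24 = 120 mL.

120 mL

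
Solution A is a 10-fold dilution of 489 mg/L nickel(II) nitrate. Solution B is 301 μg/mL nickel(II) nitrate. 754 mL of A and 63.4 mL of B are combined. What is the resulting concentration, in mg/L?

C_A = 489 mg/L / 10 = 48.9 mg/L.
C_B = 301 μg/mL = 301 mg/L.
C_mix = (C_A·V_A + C_B·V_B)/(V_A + V_B) = (48.9×754 + 301×63.4) / 817.4 = 68.5 mg/L.

68.5 mg/L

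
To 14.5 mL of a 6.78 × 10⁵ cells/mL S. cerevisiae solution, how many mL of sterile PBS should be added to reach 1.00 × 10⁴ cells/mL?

969 mL

V₂ = C₁V₁/C₂ = 6.78 × 10⁵ × 14.5 / 1.00 × 10⁴ = 983 mL.
Diluent to add = V₂ − V₁ = 983 − 14.5 = 969 mL.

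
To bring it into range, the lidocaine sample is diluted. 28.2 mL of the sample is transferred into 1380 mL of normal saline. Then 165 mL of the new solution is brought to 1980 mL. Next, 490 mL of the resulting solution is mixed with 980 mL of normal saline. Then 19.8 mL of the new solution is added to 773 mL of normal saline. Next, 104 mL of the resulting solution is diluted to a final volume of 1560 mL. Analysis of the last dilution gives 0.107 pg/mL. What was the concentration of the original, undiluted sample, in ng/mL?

116 ng/mL

Overall dilution factor = 49.94 × 12 × 3 × 40.04 × 15 = 1.08 × 10⁶.
Original = 0.107 pg/mL × 1.08 × 10⁶ = 1.16 × 10⁵ pg/mL = 116 ng/mL.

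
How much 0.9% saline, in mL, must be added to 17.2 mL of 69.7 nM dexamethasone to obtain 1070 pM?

1100 mL

1070 pM = 1.07 nM.
V₂ = C₁V₁/C₂ = 69.7 × 17.2 / 1.07 = 1120 mL.
Diluent to add = V₂ − V₁ = 1120 − 17.2 = 1100 mL.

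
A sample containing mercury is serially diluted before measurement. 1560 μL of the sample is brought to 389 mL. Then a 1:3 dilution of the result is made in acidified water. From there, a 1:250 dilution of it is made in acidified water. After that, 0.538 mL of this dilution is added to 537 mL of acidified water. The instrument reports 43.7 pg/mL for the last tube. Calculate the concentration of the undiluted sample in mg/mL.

Overall dilution factor = 249.4 × 3 × 250 × 999.1 = 1.87 × 10⁸.
Original = 43.7 pg/mL × 1.87 × 10⁸ = 8.17 × 10⁹ pg/mL = 8.17 mg/mL.

8.17 mg/mL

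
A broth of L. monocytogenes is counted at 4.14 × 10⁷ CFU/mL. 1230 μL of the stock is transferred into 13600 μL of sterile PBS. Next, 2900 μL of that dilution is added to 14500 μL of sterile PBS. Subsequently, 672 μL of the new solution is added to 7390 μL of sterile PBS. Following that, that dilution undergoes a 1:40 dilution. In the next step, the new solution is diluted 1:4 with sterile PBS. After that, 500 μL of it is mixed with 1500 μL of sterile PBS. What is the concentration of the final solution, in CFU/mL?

Overall dilution factor = 12.06 × 6 × 12.00 × 40 × 4 × 4 = 5.55 × 10⁵.
4.14 × 10⁷ CFU/mL / 5.55 × 10⁵ = 74.5 CFU/mL.

74.5 CFU/mL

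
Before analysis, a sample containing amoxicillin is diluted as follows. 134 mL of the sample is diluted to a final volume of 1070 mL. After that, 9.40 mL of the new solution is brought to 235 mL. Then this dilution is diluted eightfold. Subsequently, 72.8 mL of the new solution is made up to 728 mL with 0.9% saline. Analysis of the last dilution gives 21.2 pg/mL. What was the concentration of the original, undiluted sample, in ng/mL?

339 ng/mL

Overall dilution factor = 7.985 × 25 × 8 × 10 = 1.60 × 10⁴.
Original = 21.2 pg/mL × 1.60 × 10⁴ = 3.39 × 10⁵ pg/mL = 339 ng/mL.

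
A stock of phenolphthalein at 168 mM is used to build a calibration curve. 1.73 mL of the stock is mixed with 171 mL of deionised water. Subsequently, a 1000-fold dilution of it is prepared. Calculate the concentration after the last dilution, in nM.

1680 nM

Overall dilution factor = 99.84 × 1000 = 9.98 × 10⁴.
168 mM / 9.98 × 10⁴ = 1.68 × 10⁻³ mM = 1680 nM.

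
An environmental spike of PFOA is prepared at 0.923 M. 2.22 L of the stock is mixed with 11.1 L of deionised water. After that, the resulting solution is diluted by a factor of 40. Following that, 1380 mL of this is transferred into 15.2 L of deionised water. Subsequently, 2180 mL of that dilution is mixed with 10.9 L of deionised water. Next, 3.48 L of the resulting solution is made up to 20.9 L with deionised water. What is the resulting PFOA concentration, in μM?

8.88 μM

Overall dilution factor = 6 × 40 × 12.01 × 6 × 6.006 = 1.04 × 10⁵.
0.923 M / 1.04 × 10⁵ = 8.88 × 10⁻⁶ M = 8.88 μM.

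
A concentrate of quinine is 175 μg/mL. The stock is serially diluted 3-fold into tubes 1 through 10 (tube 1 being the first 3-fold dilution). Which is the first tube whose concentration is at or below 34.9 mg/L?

Tube n has concentration 175 μg/mL / 3ⁿ.
Need 3ⁿ ≥ 175 μg/mL / 34.9 mg/L = 5.01, so n ≥ 1.47.
First such tube: n = 2.

tube 2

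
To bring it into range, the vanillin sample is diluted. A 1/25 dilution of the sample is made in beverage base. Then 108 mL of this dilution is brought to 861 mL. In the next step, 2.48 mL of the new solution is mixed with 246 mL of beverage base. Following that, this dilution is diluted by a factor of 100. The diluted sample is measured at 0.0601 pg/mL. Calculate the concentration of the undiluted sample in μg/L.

Overall dilution factor = 25 × 7.972 × 100.2 × 100 = 2.00 × 10⁶.
Original = 0.0601 pg/mL × 2.00 × 10⁶ = 1.20 × 10⁵ pg/mL = 120 μg/L.

120 μg/L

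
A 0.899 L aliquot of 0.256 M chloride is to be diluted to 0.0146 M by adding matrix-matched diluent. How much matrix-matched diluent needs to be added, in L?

14.9 L

V₂ = C₁V₁/C₂ = 0.256 × 0.899 / 0.0146 = 15.8 L.
Diluent to add = V₂ − V₁ = 15.8 − 0.899 = 14.9 L.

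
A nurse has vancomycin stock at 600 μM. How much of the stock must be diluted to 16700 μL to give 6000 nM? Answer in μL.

6000 nM = 6.00 μM.
V₁ = C₂V₂/C₁ = 6.00 × 16700 / 600 = 167 μL.

167 μL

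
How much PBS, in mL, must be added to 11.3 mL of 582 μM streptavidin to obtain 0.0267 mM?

0.0267 mM = 26.7 μM.
V₂ = C₁V₁/C₂ = 582 × 11.3 / 26.7 = 246 mL.
Diluent to add = V₂ − V₁ = 246 − 11.3 = 235 mL.

235 mL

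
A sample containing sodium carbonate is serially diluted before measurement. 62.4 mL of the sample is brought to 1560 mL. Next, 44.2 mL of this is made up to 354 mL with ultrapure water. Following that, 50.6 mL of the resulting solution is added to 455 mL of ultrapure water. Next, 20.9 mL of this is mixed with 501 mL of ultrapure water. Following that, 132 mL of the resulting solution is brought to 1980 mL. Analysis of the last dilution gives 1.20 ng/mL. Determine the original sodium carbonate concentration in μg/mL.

Overall dilution factor = 25 × 8.009 × 9.992 × 24.97 × 15 = 7.49 × 10⁵.
Original = 1.20 ng/mL × 7.49 × 10⁵ = 8.99 × 10⁵ ng/mL = 899 μg/mL.

899 μg/mL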